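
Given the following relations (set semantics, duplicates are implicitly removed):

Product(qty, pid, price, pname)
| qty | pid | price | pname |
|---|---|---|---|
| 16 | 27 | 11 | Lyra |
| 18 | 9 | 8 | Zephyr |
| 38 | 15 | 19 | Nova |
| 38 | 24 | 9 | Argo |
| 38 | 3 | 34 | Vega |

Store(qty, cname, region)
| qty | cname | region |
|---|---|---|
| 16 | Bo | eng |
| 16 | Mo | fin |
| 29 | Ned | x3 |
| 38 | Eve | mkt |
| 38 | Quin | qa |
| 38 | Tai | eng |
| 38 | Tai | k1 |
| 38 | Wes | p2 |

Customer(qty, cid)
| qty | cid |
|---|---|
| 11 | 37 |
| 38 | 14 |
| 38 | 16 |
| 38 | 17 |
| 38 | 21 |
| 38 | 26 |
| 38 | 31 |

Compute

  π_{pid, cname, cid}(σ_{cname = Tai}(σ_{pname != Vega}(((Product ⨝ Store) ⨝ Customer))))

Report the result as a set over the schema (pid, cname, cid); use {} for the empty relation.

{(15, Tai, 14), (15, Tai, 16), (15, Tai, 17), (15, Tai, 21), (15, Tai, 26), (15, Tai, 31), (24, Tai, 14), (24, Tai, 16), (24, Tai, 17), (24, Tai, 21), (24, Tai, 26), (24, Tai, 31)}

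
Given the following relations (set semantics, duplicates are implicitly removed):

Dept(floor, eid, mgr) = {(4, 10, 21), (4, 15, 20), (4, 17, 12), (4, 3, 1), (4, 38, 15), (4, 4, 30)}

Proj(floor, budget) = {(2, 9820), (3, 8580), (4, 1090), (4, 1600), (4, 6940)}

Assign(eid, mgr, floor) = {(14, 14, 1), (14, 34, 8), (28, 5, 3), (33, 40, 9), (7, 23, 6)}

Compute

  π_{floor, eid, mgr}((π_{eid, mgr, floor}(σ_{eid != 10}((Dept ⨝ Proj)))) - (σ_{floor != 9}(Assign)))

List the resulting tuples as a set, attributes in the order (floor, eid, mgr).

Joining Dept and Proj on floor yields {(4, 10, 21, 1090), (4, 10, 21, 1600), (4, 10, 21, 6940), (4, 15, 20, 1090), (4, 15, 20, 1600), (4, 15, 20, 6940), (4, 17, 12, 1090), (4, 17, 12, 1600), (4, 17, 12, 6940), (4, 3, 1, 1090), (4, 3, 1, 1600), (4, 3, 1, 6940), (4, 38, 15, 1090), (4, 38, 15, 1600), (4, 38, 15, 6940), (4, 4, 30, 1090), (4, 4, 30, 1600), (4, 4, 30, 6940)}.
σ[eid != 10]: keep tuples satisfying eid != 10 → {(4, 15, 20, 1090), (4, 15, 20, 1600), (4, 15, 20, 6940), (4, 17, 12, 1090), (4, 17, 12, 1600), (4, 17, 12, 6940), (4, 3, 1, 1090), (4, 3, 1, 1600), (4, 3, 1, 6940), (4, 38, 15, 1090), (4, 38, 15, 1600), (4, 38, 15, 6940), (4, 4, 30, 1090), (4, 4, 30, 1600), (4, 4, 30, 6940)}
π_{eid, mgr, floor} gives {(15, 20, 4), (17, 12, 4), (3, 1, 4), (38, 15, 4), (4, 30, 4)} (10 duplicate(s) eliminated).
σ[floor != 9]: keep tuples satisfying floor != 9 → {(14, 14, 1), (14, 34, 8), (28, 5, 3), (7, 23, 6)}
Taking the difference: {(15, 20, 4), (17, 12, 4), (3, 1, 4), (38, 15, 4), (4, 30, 4)}
π_{floor, eid, mgr} gives {(4, 15, 20), (4, 17, 12), (4, 3, 1), (4, 38, 15), (4, 4, 30)}.

{(4, 15, 20), (4, 17, 12), (4, 3, 1), (4, 38, 15), (4, 4, 30)}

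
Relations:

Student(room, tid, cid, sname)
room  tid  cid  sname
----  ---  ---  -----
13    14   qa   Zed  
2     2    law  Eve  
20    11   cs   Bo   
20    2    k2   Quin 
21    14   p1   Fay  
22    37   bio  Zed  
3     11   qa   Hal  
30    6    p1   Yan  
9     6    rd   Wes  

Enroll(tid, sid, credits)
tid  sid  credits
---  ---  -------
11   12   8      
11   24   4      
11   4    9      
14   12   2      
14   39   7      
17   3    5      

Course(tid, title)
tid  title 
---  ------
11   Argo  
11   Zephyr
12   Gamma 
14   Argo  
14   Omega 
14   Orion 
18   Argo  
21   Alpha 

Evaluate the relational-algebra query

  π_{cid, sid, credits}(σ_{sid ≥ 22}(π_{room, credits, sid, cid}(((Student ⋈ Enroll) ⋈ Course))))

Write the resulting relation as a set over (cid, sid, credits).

Student ⋈ Enroll (natural join on tid): {(13, 14, qa, Zed, 12, 2), (13, 14, qa, Zed, 39, 7), (20, 11, cs, Bo, 12, 8), (20, 11, cs, Bo, 24, 4), (20, 11, cs, Bo, 4, 9), (21, 14, p1, Fay, 12, 2), (21, 14, p1, Fay, 39, 7), (3, 11, qa, Hal, 12, 8), (3, 11, qa, Hal, 24, 4), (3, 11, qa, Hal, 4, 9)}
(Student ⋈ Enroll) ⋈ Course (natural join on tid): {(13, 14, qa, Zed, 12, 2, Argo), (13, 14, qa, Zed, 12, 2, Omega), (13, 14, qa, Zed, 12, 2, Orion), (13, 14, qa, Zed, 39, 7, Argo), (13, 14, qa, Zed, 39, 7, Omega), (13, 14, qa, Zed, 39, 7, Orion), (20, 11, cs, Bo, 12, 8, Argo), (20, 11, cs, Bo, 12, 8, Zephyr), (20, 11, cs, Bo, 24, 4, Argo), (20, 11, cs, Bo, 24, 4, Zephyr), (20, 11, cs, Bo, 4, 9, Argo), (20, 11, cs, Bo, 4, 9, Zephyr), (21, 14, p1, Fay, 12, 2, Argo), (21, 14, p1, Fay, 12, 2, Omega), (21, 14, p1, Fay, 12, 2, Orion), (21, 14, p1, Fay, 39, 7, Argo), (21, 14, p1, Fay, 39, 7, Omega), (21, 14, p1, Fay, 39, 7, Orion), (3, 11, qa, Hal, 12, 8, Argo), (3, 11, qa, Hal, 12, 8, Zephyr), (3, 11, qa, Hal, 24, 4, Argo), (3, 11, qa, Hal, 24, 4, Zephyr), (3, 11, qa, Hal, 4, 9, Argo), (3, 11, qa, Hal, 4, 9, Zephyr)}
π[room, credits, sid, cid]: project onto (room, credits, sid, cid) (14 duplicate(s) eliminated) → {(13, 2, 12, qa), (13, 7, 39, qa), (20, 4, 24, cs), (20, 8, 12, cs), (20, 9, 4, cs), (21, 2, 12, p1), (21, 7, 39, p1), (3, 4, 24, qa), (3, 8, 12, qa), (3, 9, 4, qa)}
σ[sid ≥ 22]: keep tuples satisfying sid ≥ 22 → {(13, 7, 39, qa), (20, 4, 24, cs), (21, 7, 39, p1), (3, 4, 24, qa)}
π[cid, sid, credits]: project onto (cid, sid, credits) → {(cs, 24, 4), (p1, 39, 7), (qa, 24, 4), (qa, 39, 7)}

{(cs, 24, 4), (p1, 39, 7), (qa, 24, 4), (qa, 39, 7)}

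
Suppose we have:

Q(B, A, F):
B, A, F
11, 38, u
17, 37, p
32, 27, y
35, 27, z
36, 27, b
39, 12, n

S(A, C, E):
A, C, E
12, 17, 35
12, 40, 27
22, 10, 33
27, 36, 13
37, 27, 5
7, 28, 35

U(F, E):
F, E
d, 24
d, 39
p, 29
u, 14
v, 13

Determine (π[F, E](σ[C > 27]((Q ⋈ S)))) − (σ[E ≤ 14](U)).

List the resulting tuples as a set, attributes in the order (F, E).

{(b, 13), (n, 27), (y, 13), (z, 13)}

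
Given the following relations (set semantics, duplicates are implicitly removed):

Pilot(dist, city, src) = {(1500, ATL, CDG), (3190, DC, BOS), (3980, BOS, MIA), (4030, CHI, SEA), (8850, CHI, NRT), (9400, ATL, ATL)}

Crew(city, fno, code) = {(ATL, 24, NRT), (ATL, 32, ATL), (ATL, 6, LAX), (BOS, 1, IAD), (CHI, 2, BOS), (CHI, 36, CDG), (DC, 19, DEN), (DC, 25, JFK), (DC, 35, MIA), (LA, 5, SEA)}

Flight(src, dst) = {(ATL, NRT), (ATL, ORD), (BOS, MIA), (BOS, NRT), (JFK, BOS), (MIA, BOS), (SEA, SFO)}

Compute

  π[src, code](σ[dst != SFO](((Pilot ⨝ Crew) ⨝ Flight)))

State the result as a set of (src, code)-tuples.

{(ATL, ATL), (ATL, LAX), (ATL, NRT), (BOS, DEN), (BOS, JFK), (BOS, MIA), (MIA, IAD)}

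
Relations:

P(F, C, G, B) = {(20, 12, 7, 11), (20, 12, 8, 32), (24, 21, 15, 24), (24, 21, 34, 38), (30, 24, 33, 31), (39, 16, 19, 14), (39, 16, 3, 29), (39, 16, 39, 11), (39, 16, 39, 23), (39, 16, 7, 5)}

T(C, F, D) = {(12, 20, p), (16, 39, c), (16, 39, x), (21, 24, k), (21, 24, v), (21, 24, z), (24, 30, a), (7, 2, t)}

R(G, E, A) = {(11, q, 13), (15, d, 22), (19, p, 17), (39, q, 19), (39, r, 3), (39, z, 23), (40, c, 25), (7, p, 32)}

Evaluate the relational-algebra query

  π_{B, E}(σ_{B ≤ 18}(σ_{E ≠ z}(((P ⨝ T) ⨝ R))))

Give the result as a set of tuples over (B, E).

Joining P and T on F, C yields {(20, 12, 7, 11, p), (20, 12, 8, 32, p), (24, 21, 15, 24, k), (24, 21, 15, 24, v), (24, 21, 15, 24, z), (24, 21, 34, 38, k), (24, 21, 34, 38, v), (24, 21, 34, 38, z), (30, 24, 33, 31, a), (39, 16, 19, 14, c), (39, 16, 19, 14, x), (39, 16, 3, 29, c), (39, 16, 3, 29, x), (39, 16, 39, 11, c), (39, 16, 39, 11, x), (39, 16, 39, 23, c), (39, 16, 39, 23, x), (39, 16, 7, 5, c), (39, 16, 7, 5, x)}.
Joining (P ⨝ T) and R on G yields {(20, 12, 7, 11, p, p, 32), (24, 21, 15, 24, k, d, 22), (24, 21, 15, 24, v, d, 22), (24, 21, 15, 24, z, d, 22), (39, 16, 19, 14, c, p, 17), (39, 16, 19, 14, x, p, 17), (39, 16, 39, 11, c, q, 19), (39, 16, 39, 11, c, r, 3), (39, 16, 39, 11, c, z, 23), (39, 16, 39, 11, x, q, 19), (39, 16, 39, 11, x, r, 3), (39, 16, 39, 11, x, z, 23), (39, 16, 39, 23, c, q, 19), (39, 16, 39, 23, c, r, 3), (39, 16, 39, 23, c, z, 23), (39, 16, 39, 23, x, q, 19), (39, 16, 39, 23, x, r, 3), (39, 16, 39, 23, x, z, 23), (39, 16, 7, 5, c, p, 32), (39, 16, 7, 5, x, p, 32)}.
Filtering on E ≠ z leaves {(20, 12, 7, 11, p, p, 32), (24, 21, 15, 24, k, d, 22), (24, 21, 15, 24, v, d, 22), (24, 21, 15, 24, z, d, 22), (39, 16, 19, 14, c, p, 17), (39, 16, 19, 14, x, p, 17), (39, 16, 39, 11, c, q, 19), (39, 16, 39, 11, c, r, 3), (39, 16, 39, 11, x, q, 19), (39, 16, 39, 11, x, r, 3), (39, 16, 39, 23, c, q, 19), (39, 16, 39, 23, c, r, 3), (39, 16, 39, 23, x, q, 19), (39, 16, 39, 23, x, r, 3), (39, 16, 7, 5, c, p, 32), (39, 16, 7, 5, x, p, 32)}.
Filtering on B ≤ 18 leaves {(20, 12, 7, 11, p, p, 32), (39, 16, 19, 14, c, p, 17), (39, 16, 19, 14, x, p, 17), (39, 16, 39, 11, c, q, 19), (39, 16, 39, 11, c, r, 3), (39, 16, 39, 11, x, q, 19), (39, 16, 39, 11, x, r, 3), (39, 16, 7, 5, c, p, 32), (39, 16, 7, 5, x, p, 32)}.
π[B, E]: project onto (B, E) (4 duplicate(s) eliminated) → {(11, p), (11, q), (11, r), (14, p), (5, p)}

{(11, p), (11, q), (11, r), (14, p), (5, p)}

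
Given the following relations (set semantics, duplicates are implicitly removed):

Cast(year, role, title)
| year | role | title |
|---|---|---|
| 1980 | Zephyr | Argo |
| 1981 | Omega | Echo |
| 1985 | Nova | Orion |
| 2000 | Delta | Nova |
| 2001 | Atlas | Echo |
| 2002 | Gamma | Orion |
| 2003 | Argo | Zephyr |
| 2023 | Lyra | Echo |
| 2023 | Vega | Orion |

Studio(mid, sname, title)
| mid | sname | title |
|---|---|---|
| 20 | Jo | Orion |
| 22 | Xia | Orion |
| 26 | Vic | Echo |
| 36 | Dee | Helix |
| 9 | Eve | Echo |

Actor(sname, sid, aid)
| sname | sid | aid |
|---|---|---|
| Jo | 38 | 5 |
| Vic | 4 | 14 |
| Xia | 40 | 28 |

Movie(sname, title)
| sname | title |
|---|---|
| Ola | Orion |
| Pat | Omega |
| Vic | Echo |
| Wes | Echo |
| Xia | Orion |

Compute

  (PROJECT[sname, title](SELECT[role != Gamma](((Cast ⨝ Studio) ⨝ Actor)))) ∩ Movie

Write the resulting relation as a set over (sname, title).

{(Vic, Echo), (Xia, Orion)}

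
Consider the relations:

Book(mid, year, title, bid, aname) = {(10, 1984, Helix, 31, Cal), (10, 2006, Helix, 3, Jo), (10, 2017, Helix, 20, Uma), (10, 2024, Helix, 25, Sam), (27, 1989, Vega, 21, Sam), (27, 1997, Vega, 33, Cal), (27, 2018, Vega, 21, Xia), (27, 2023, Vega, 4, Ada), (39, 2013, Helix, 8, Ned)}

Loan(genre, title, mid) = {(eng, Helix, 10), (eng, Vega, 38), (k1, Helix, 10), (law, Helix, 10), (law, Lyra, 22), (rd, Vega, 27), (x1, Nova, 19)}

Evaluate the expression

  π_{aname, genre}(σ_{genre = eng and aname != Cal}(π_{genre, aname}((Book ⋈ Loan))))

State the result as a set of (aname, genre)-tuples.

Joining Book and Loan on mid, title yields {(10, 1984, Helix, 31, Cal, eng), (10, 1984, Helix, 31, Cal, k1), (10, 1984, Helix, 31, Cal, law), (10, 2006, Helix, 3, Jo, eng), (10, 2006, Helix, 3, Jo, k1), (10, 2006, Helix, 3, Jo, law), (10, 2017, Helix, 20, Uma, eng), (10, 2017, Helix, 20, Uma, k1), (10, 2017, Helix, 20, Uma, law), (10, 2024, Helix, 25, Sam, eng), (10, 2024, Helix, 25, Sam, k1), (10, 2024, Helix, 25, Sam, law), (27, 1989, Vega, 21, Sam, rd), (27, 1997, Vega, 33, Cal, rd), (27, 2018, Vega, 21, Xia, rd), (27, 2023, Vega, 4, Ada, rd)}.
π_{genre, aname} gives {(eng, Cal), (eng, Jo), (eng, Sam), (eng, Uma), (k1, Cal), (k1, Jo), (k1, Sam), (k1, Uma), (law, Cal), (law, Jo), (law, Sam), (law, Uma), (rd, Ada), (rd, Cal), (rd, Sam), (rd, Xia)}.
σ[genre = eng and aname != Cal]: keep tuples satisfying genre = eng and aname != Cal → {(eng, Jo), (eng, Sam), (eng, Uma)}
π_{aname, genre} gives {(Jo, eng), (Sam, eng), (Uma, eng)}.

{(Jo, eng), (Sam, eng), (Uma, eng)}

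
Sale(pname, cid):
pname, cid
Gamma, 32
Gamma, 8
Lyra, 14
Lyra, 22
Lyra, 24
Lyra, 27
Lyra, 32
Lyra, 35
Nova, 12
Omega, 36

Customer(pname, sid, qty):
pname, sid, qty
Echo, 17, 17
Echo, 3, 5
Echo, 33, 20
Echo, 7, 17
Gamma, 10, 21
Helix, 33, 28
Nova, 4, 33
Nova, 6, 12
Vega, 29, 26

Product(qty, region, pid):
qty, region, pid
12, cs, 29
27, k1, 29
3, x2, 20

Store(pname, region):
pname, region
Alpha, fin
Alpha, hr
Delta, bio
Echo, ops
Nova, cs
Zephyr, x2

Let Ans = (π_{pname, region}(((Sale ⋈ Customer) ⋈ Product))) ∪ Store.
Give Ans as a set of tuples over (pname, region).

{(Alpha, fin), (Alpha, hr), (Delta, bio), (Echo, ops), (Nova, cs), (Zephyr, x2)}

Sale ⋈ Customer (natural join on pname): {(Gamma, 32, 10, 21), (Gamma, 8, 10, 21), (Nova, 12, 4, 33), (Nova, 12, 6, 12)}
(Sale ⋈ Customer) ⋈ Product (natural join on qty): {(Nova, 12, 6, 12, cs, 29)}
π[pname, region]: project onto (pname, region) → {(Nova, cs)}
Union: {(Nova, cs)} with {(Alpha, fin), (Alpha, hr), (Delta, bio), (Echo, ops), (Nova, cs), (Zephyr, x2)} → {(Alpha, fin), (Alpha, hr), (Delta, bio), (Echo, ops), (Nova, cs), (Zephyr, x2)}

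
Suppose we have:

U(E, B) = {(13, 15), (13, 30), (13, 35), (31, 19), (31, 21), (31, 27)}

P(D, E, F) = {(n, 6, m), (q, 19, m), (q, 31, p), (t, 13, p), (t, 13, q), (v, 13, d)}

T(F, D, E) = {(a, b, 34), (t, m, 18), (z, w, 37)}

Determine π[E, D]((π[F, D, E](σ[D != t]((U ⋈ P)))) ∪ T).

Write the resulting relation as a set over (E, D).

Natural join on E: {(13, 15, t, p), (13, 15, t, q), (13, 15, v, d), (13, 30, t, p), (13, 30, t, q), (13, 30, v, d), (13, 35, t, p), (13, 35, t, q), (13, 35, v, d), (31, 19, q, p), (31, 21, q, p), (31, 27, q, p)}
Filtering on D != t leaves {(13, 15, v, d), (13, 30, v, d), (13, 35, v, d), (31, 19, q, p), (31, 21, q, p), (31, 27, q, p)}.
π[F, D, E]: project onto (F, D, E) (4 duplicate(s) eliminated) → {(d, v, 13), (p, q, 31)}
Taking the union: {(a, b, 34), (d, v, 13), (p, q, 31), (t, m, 18), (z, w, 37)}
π[E, D]: project onto (E, D) → {(13, v), (18, m), (31, q), (34, b), (37, w)}

{(13, v), (18, m), (31, q), (34, b), (37, w)}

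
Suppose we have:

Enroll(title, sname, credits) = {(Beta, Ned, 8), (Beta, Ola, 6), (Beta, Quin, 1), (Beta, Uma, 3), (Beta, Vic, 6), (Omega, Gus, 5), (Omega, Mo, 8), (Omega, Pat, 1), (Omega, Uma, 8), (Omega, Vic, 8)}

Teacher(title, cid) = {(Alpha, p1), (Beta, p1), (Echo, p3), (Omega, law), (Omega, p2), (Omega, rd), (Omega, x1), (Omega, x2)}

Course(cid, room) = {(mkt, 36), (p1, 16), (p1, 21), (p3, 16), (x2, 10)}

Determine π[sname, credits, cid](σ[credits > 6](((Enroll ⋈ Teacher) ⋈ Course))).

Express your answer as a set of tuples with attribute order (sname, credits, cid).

Joining Enroll and Teacher on title yields {(Beta, Ned, 8, p1), (Beta, Ola, 6, p1), (Beta, Quin, 1, p1), (Beta, Uma, 3, p1), (Beta, Vic, 6, p1), (Omega, Gus, 5, law), (Omega, Gus, 5, p2), (Omega, Gus, 5, rd), (Omega, Gus, 5, x1), (Omega, Gus, 5, x2), (Omega, Mo, 8, law), (Omega, Mo, 8, p2), (Omega, Mo, 8, rd), (Omega, Mo, 8, x1), (Omega, Mo, 8, x2), (Omega, Pat, 1, law), (Omega, Pat, 1, p2), (Omega, Pat, 1, rd), (Omega, Pat, 1, x1), (Omega, Pat, 1, x2), (Omega, Uma, 8, law), (Omega, Uma, 8, p2), (Omega, Uma, 8, rd), (Omega, Uma, 8, x1), (Omega, Uma, 8, x2), (Omega, Vic, 8, law), (Omega, Vic, 8, p2), (Omega, Vic, 8, rd), (Omega, Vic, 8, x1), (Omega, Vic, 8, x2)}.
Joining (Enroll ⋈ Teacher) and Course on cid yields {(Beta, Ned, 8, p1, 16), (Beta, Ned, 8, p1, 21), (Beta, Ola, 6, p1, 16), (Beta, Ola, 6, p1, 21), (Beta, Quin, 1, p1, 16), (Beta, Quin, 1, p1, 21), (Beta, Uma, 3, p1, 16), (Beta, Uma, 3, p1, 21), (Beta, Vic, 6, p1, 16), (Beta, Vic, 6, p1, 21), (Omega, Gus, 5, x2, 10), (Omega, Mo, 8, x2, 10), (Omega, Pat, 1, x2, 10), (Omega, Uma, 8, x2, 10), (Omega, Vic, 8, x2, 10)}.
Apply σ_{credits > 6}; surviving tuples: {(Beta, Ned, 8, p1, 16), (Beta, Ned, 8, p1, 21), (Omega, Mo, 8, x2, 10), (Omega, Uma, 8, x2, 10), (Omega, Vic, 8, x2, 10)}
Projecting to sname, credits, cid (1 duplicate(s) eliminated): {(Mo, 8, x2), (Ned, 8, p1), (Uma, 8, x2), (Vic, 8, x2)}

{(Mo, 8, x2), (Ned, 8, p1), (Uma, 8, x2), (Vic, 8, x2)}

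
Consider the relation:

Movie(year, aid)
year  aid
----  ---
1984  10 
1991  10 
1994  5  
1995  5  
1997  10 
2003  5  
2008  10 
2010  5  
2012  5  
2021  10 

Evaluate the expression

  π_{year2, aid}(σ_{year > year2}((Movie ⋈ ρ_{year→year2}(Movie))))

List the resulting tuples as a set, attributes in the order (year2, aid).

{(1984, 10), (1991, 10), (1994, 5), (1995, 5), (1997, 10), (2003, 5), (2008, 10), (2010, 5)}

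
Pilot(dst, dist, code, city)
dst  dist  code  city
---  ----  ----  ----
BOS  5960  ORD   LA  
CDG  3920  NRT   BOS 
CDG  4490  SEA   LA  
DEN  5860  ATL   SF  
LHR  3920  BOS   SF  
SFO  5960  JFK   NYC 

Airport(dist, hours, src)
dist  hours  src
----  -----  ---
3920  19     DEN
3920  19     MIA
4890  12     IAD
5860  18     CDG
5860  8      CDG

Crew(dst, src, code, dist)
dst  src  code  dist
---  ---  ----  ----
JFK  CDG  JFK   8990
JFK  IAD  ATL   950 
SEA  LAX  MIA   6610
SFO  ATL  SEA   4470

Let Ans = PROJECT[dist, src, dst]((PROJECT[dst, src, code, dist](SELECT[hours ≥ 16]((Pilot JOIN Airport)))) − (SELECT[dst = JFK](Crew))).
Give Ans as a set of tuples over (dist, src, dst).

{(3920, DEN, CDG), (3920, DEN, LHR), (3920, MIA, CDG), (3920, MIA, LHR), (5860, CDG, DEN)}

Joining Pilot and Airport on dist yields {(CDG, 3920, NRT, BOS, 19, DEN), (CDG, 3920, NRT, BOS, 19, MIA), (DEN, 5860, ATL, SF, 18, CDG), (DEN, 5860, ATL, SF, 8, CDG), (LHR, 3920, BOS, SF, 19, DEN), (LHR, 3920, BOS, SF, 19, MIA)}.
Apply σ_{hours ≥ 16}; surviving tuples: {(CDG, 3920, NRT, BOS, 19, DEN), (CDG, 3920, NRT, BOS, 19, MIA), (DEN, 5860, ATL, SF, 18, CDG), (LHR, 3920, BOS, SF, 19, DEN), (LHR, 3920, BOS, SF, 19, MIA)}
Projecting to dst, src, code, dist: {(CDG, DEN, NRT, 3920), (CDG, MIA, NRT, 3920), (DEN, CDG, ATL, 5860), (LHR, DEN, BOS, 3920), (LHR, MIA, BOS, 3920)}
Apply σ_{dst = JFK}; surviving tuples: {(JFK, CDG, JFK, 8990), (JFK, IAD, ATL, 950)}
Taking the difference: {(CDG, DEN, NRT, 3920), (CDG, MIA, NRT, 3920), (DEN, CDG, ATL, 5860), (LHR, DEN, BOS, 3920), (LHR, MIA, BOS, 3920)}
Projecting to dist, src, dst: {(3920, DEN, CDG), (3920, DEN, LHR), (3920, MIA, CDG), (3920, MIA, LHR), (5860, CDG, DEN)}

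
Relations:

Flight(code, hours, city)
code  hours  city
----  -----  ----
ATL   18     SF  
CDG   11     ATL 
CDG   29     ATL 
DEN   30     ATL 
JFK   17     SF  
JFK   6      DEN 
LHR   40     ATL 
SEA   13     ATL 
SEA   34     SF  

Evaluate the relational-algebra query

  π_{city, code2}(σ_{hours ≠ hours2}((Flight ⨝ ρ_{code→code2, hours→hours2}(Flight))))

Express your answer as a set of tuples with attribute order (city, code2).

{(ATL, CDG), (ATL, DEN), (ATL, LHR), (ATL, SEA), (SF, ATL), (SF, JFK), (SF, SEA)}

ρ[code→code2, hours→hours2]: schema becomes (code2, hours2, city); tuples unchanged.
Flight ⋈ ρ_{code→code2, hours→hours2}(Flight) (natural join on city): {(ATL, 18, SF, ATL, 18), (ATL, 18, SF, JFK, 17), (ATL, 18, SF, SEA, 34), (CDG, 11, ATL, CDG, 11), (CDG, 11, ATL, CDG, 29), (CDG, 11, ATL, DEN, 30), (CDG, 11, ATL, LHR, 40), (CDG, 11, ATL, SEA, 13), (CDG, 29, ATL, CDG, 11), (CDG, 29, ATL, CDG, 29), (CDG, 29, ATL, DEN, 30), (CDG, 29, ATL, LHR, 40), (CDG, 29, ATL, SEA, 13), (DEN, 30, ATL, CDG, 11), (DEN, 30, ATL, CDG, 29), (DEN, 30, ATL, DEN, 30), (DEN, 30, ATL, LHR, 40), (DEN, 30, ATL, SEA, 13), (JFK, 17, SF, ATL, 18), (JFK, 17, SF, JFK, 17), (JFK, 17, SF, SEA, 34), (JFK, 6, DEN, JFK, 6), (LHR, 40, ATL, CDG, 11), (LHR, 40, ATL, CDG, 29), (LHR, 40, ATL, DEN, 30), (LHR, 40, ATL, LHR, 40), (LHR, 40, ATL, SEA, 13), (SEA, 13, ATL, CDG, 11), (SEA, 13, ATL, CDG, 29), (SEA, 13, ATL, DEN, 30), (SEA, 13, ATL, LHR, 40), (SEA, 13, ATL, SEA, 13), (SEA, 34, SF, ATL, 18), (SEA, 34, SF, JFK, 17), (SEA, 34, SF, SEA, 34)}
σ[hours ≠ hours2]: keep tuples satisfying hours ≠ hours2 → {(ATL, 18, SF, JFK, 17), (ATL, 18, SF, SEA, 34), (CDG, 11, ATL, CDG, 29), (CDG, 11, ATL, DEN, 30), (CDG, 11, ATL, LHR, 40), (CDG, 11, ATL, SEA, 13), (CDG, 29, ATL, CDG, 11), (CDG, 29, ATL, DEN, 30), (CDG, 29, ATL, LHR, 40), (CDG, 29, ATL, SEA, 13), (DEN, 30, ATL, CDG, 11), (DEN, 30, ATL, CDG, 29), (DEN, 30, ATL, LHR, 40), (DEN, 30, ATL, SEA, 13), (JFK, 17, SF, ATL, 18), (JFK, 17, SF, SEA, 34), (LHR, 40, ATL, CDG, 11), (LHR, 40, ATL, CDG, 29), (LHR, 40, ATL, DEN, 30), (LHR, 40, ATL, SEA, 13), (SEA, 13, ATL, CDG, 11), (SEA, 13, ATL, CDG, 29), (SEA, 13, ATL, DEN, 30), (SEA, 13, ATL, LHR, 40), (SEA, 34, SF, ATL, 18), (SEA, 34, SF, JFK, 17)}
π[city, code2]: project onto (city, code2) (19 duplicate(s) eliminated) → {(ATL, CDG), (ATL, DEN), (ATL, LHR), (ATL, SEA), (SF, ATL), (SF, JFK), (SF, SEA)}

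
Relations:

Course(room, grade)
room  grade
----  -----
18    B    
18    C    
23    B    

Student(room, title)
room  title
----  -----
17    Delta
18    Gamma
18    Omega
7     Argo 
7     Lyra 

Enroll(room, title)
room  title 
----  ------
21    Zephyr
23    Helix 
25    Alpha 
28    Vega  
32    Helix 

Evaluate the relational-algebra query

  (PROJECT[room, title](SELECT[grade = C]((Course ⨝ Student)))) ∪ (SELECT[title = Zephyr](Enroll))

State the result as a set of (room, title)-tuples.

{(18, Gamma), (18, Omega), (21, Zephyr)}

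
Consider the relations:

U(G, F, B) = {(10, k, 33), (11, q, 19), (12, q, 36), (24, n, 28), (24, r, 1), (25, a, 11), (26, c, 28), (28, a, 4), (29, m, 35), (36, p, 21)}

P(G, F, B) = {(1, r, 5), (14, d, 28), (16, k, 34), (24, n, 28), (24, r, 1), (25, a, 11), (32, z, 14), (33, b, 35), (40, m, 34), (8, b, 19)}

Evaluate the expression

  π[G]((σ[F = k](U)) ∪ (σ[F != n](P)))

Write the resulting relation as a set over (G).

Apply σ_{F = k}; surviving tuples: {(10, k, 33)}
Apply σ_{F != n}; surviving tuples: {(1, r, 5), (14, d, 28), (16, k, 34), (24, r, 1), (25, a, 11), (32, z, 14), (33, b, 35), (40, m, 34), (8, b, 19)}
Union: {(10, k, 33)} with {(1, r, 5), (14, d, 28), (16, k, 34), (24, r, 1), (25, a, 11), (32, z, 14), (33, b, 35), (40, m, 34), (8, b, 19)} → {(1, r, 5), (10, k, 33), (14, d, 28), (16, k, 34), (24, r, 1), (25, a, 11), (32, z, 14), (33, b, 35), (40, m, 34), (8, b, 19)}
π[G]: project onto (G) → {1, 10, 14, 16, 24, 25, 32, 33, 40, 8}

{1, 10, 14, 16, 24, 25, 32, 33, 40, 8}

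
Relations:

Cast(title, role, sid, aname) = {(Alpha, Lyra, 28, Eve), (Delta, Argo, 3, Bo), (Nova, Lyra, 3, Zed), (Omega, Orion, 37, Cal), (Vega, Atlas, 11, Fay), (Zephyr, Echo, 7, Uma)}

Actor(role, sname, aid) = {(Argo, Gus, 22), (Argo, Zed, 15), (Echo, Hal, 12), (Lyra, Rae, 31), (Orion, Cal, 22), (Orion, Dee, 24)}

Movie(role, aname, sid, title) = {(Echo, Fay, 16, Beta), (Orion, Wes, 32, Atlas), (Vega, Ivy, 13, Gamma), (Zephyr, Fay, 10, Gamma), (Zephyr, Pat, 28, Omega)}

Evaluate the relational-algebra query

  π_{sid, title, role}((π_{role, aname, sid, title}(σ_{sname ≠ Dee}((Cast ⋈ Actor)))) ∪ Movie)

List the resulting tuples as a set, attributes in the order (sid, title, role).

{(10, Gamma, Zephyr), (13, Gamma, Vega), (16, Beta, Echo), (28, Alpha, Lyra), (28, Omega, Zephyr), (3, Delta, Argo), (3, Nova, Lyra), (32, Atlas, Orion), (37, Omega, Orion), (7, Zephyr, Echo)}

Cast ⋈ Actor (natural join on role): {(Alpha, Lyra, 28, Eve, Rae, 31), (Delta, Argo, 3, Bo, Gus, 22), (Delta, Argo, 3, Bo, Zed, 15), (Nova, Lyra, 3, Zed, Rae, 31), (Omega, Orion, 37, Cal, Cal, 22), (Omega, Orion, 37, Cal, Dee, 24), (Zephyr, Echo, 7, Uma, Hal, 12)}
Apply σ_{sname ≠ Dee}; surviving tuples: {(Alpha, Lyra, 28, Eve, Rae, 31), (Delta, Argo, 3, Bo, Gus, 22), (Delta, Argo, 3, Bo, Zed, 15), (Nova, Lyra, 3, Zed, Rae, 31), (Omega, Orion, 37, Cal, Cal, 22), (Zephyr, Echo, 7, Uma, Hal, 12)}
π[role, aname, sid, title]: project onto (role, aname, sid, title) (1 duplicate(s) eliminated) → {(Argo, Bo, 3, Delta), (Echo, Uma, 7, Zephyr), (Lyra, Eve, 28, Alpha), (Lyra, Zed, 3, Nova), (Orion, Cal, 37, Omega)}
Set union of the two operands is {(Argo, Bo, 3, Delta), (Echo, Fay, 16, Beta), (Echo, Uma, 7, Zephyr), (Lyra, Eve, 28, Alpha), (Lyra, Zed, 3, Nova), (Orion, Cal, 37, Omega), (Orion, Wes, 32, Atlas), (Vega, Ivy, 13, Gamma), (Zephyr, Fay, 10, Gamma), (Zephyr, Pat, 28, Omega)}.
π[sid, title, role]: project onto (sid, title, role) → {(10, Gamma, Zephyr), (13, Gamma, Vega), (16, Beta, Echo), (28, Alpha, Lyra), (28, Omega, Zephyr), (3, Delta, Argo), (3, Nova, Lyra), (32, Atlas, Orion), (37, Omega, Orion), (7, Zephyr, Echo)}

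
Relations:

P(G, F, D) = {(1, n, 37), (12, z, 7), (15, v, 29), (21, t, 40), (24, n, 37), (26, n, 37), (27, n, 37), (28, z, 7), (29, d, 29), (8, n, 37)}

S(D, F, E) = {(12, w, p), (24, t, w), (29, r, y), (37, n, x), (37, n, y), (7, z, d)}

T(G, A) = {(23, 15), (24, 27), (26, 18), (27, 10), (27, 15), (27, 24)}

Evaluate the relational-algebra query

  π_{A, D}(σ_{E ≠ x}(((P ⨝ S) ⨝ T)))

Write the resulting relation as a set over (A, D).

{(10, 37), (15, 37), (18, 37), (24, 37), (27, 37)}

Joining P and S on F, D yields {(1, n, 37, x), (1, n, 37, y), (12, z, 7, d), (24, n, 37, x), (24, n, 37, y), (26, n, 37, x), (26, n, 37, y), (27, n, 37, x), (27, n, 37, y), (28, z, 7, d), (8, n, 37, x), (8, n, 37, y)}.
Joining (P ⨝ S) and T on G yields {(24, n, 37, x, 27), (24, n, 37, y, 27), (26, n, 37, x, 18), (26, n, 37, y, 18), (27, n, 37, x, 10), (27, n, 37, x, 15), (27, n, 37, x, 24), (27, n, 37, y, 10), (27, n, 37, y, 15), (27, n, 37, y, 24)}.
Apply σ_{E ≠ x}; surviving tuples: {(24, n, 37, y, 27), (26, n, 37, y, 18), (27, n, 37, y, 10), (27, n, 37, y, 15), (27, n, 37, y, 24)}
π_{A, D} gives {(10, 37), (15, 37), (18, 37), (24, 37), (27, 37)}.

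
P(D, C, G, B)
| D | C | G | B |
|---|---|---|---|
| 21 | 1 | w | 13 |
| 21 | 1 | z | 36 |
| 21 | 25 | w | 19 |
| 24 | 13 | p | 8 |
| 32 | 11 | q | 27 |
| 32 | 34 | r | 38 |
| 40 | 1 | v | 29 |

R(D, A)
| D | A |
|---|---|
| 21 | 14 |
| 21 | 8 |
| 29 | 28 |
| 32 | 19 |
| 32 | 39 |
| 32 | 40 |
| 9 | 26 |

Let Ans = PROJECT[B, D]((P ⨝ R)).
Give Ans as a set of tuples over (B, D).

P ⋈ R (natural join on D): {(21, 1, w, 13, 14), (21, 1, w, 13, 8), (21, 1, z, 36, 14), (21, 1, z, 36, 8), (21, 25, w, 19, 14), (21, 25, w, 19, 8), (32, 11, q, 27, 19), (32, 11, q, 27, 39), (32, 11, q, 27, 40), (32, 34, r, 38, 19), (32, 34, r, 38, 39), (32, 34, r, 38, 40)}
π_{B, D} gives {(13, 21), (19, 21), (27, 32), (36, 21), (38, 32)} (7 duplicate(s) eliminated).

{(13, 21), (19, 21), (27, 32), (36, 21), (38, 32)}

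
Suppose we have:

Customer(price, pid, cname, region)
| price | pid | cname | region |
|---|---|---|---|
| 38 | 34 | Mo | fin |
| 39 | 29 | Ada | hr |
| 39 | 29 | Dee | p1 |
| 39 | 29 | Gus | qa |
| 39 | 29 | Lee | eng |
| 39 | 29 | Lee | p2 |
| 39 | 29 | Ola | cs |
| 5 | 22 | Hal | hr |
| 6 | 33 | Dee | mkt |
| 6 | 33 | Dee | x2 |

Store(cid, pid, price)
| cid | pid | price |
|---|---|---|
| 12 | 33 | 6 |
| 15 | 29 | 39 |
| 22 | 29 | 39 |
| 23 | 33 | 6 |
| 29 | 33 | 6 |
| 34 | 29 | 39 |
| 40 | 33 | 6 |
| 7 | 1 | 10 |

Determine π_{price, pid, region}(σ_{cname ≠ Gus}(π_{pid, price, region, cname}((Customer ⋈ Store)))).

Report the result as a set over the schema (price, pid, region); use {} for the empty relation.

{(39, 29, cs), (39, 29, eng), (39, 29, hr), (39, 29, p1), (39, 29, p2), (6, 33, mkt), (6, 33, x2)}

Joining Customer and Store on price, pid yields {(39, 29, Ada, hr, 15), (39, 29, Ada, hr, 22), (39, 29, Ada, hr, 34), (39, 29, Dee, p1, 15), (39, 29, Dee, p1, 22), (39, 29, Dee, p1, 34), (39, 29, Gus, qa, 15), (39, 29, Gus, qa, 22), (39, 29, Gus, qa, 34), (39, 29, Lee, eng, 15), (39, 29, Lee, eng, 22), (39, 29, Lee, eng, 34), (39, 29, Lee, p2, 15), (39, 29, Lee, p2, 22), (39, 29, Lee, p2, 34), (39, 29, Ola, cs, 15), (39, 29, Ola, cs, 22), (39, 29, Ola, cs, 34), (6, 33, Dee, mkt, 12), (6, 33, Dee, mkt, 23), (6, 33, Dee, mkt, 29), (6, 33, Dee, mkt, 40), (6, 33, Dee, x2, 12), (6, 33, Dee, x2, 23), (6, 33, Dee, x2, 29), (6, 33, Dee, x2, 40)}.
π[pid, price, region, cname]: project onto (pid, price, region, cname) (18 duplicate(s) eliminated) → {(29, 39, cs, Ola), (29, 39, eng, Lee), (29, 39, hr, Ada), (29, 39, p1, Dee), (29, 39, p2, Lee), (29, 39, qa, Gus), (33, 6, mkt, Dee), (33, 6, x2, Dee)}
Selection cname ≠ Gus: {(29, 39, cs, Ola), (29, 39, eng, Lee), (29, 39, hr, Ada), (29, 39, p1, Dee), (29, 39, p2, Lee), (33, 6, mkt, Dee), (33, 6, x2, Dee)}
π[price, pid, region]: project onto (price, pid, region) → {(39, 29, cs), (39, 29, eng), (39, 29, hr), (39, 29, p1), (39, 29, p2), (6, 33, mkt), (6, 33, x2)}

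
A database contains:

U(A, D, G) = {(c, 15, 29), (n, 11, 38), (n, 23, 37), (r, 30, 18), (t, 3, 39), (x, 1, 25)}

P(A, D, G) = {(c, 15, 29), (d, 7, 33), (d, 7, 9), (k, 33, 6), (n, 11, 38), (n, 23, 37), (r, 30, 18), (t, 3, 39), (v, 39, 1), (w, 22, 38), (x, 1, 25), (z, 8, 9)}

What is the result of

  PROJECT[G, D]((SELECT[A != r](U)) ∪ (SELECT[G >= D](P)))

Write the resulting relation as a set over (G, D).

Selection A != r: {(c, 15, 29), (n, 11, 38), (n, 23, 37), (t, 3, 39), (x, 1, 25)}
Selection G >= D: {(c, 15, 29), (d, 7, 33), (d, 7, 9), (n, 11, 38), (n, 23, 37), (t, 3, 39), (w, 22, 38), (x, 1, 25), (z, 8, 9)}
Taking the union: {(c, 15, 29), (d, 7, 33), (d, 7, 9), (n, 11, 38), (n, 23, 37), (t, 3, 39), (w, 22, 38), (x, 1, 25), (z, 8, 9)}
π[G, D]: project onto (G, D) → {(25, 1), (29, 15), (33, 7), (37, 23), (38, 11), (38, 22), (39, 3), (9, 7), (9, 8)}

{(25, 1), (29, 15), (33, 7), (37, 23), (38, 11), (38, 22), (39, 3), (9, 7), (9, 8)}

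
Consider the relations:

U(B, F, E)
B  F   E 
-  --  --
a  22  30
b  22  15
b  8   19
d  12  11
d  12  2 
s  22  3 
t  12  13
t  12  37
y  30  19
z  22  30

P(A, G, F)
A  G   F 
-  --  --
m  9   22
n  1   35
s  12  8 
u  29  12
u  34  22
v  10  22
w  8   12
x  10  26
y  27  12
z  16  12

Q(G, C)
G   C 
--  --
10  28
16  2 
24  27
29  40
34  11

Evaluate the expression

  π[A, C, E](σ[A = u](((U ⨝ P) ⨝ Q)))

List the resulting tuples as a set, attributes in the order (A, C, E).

Natural join on F: {(a, 22, 30, m, 9), (a, 22, 30, u, 34), (a, 22, 30, v, 10), (b, 22, 15, m, 9), (b, 22, 15, u, 34), (b, 22, 15, v, 10), (b, 8, 19, s, 12), (d, 12, 11, u, 29), (d, 12, 11, w, 8), (d, 12, 11, y, 27), (d, 12, 11, z, 16), (d, 12, 2, u, 29), (d, 12, 2, w, 8), (d, 12, 2, y, 27), (d, 12, 2, z, 16), (s, 22, 3, m, 9), (s, 22, 3, u, 34), (s, 22, 3, v, 10), (t, 12, 13, u, 29), (t, 12, 13, w, 8), (t, 12, 13, y, 27), (t, 12, 13, z, 16), (t, 12, 37, u, 29), (t, 12, 37, w, 8), (t, 12, 37, y, 27), (t, 12, 37, z, 16), (z, 22, 30, m, 9), (z, 22, 30, u, 34), (z, 22, 30, v, 10)}
Natural join on G: {(a, 22, 30, u, 34, 11), (a, 22, 30, v, 10, 28), (b, 22, 15, u, 34, 11), (b, 22, 15, v, 10, 28), (d, 12, 11, u, 29, 40), (d, 12, 11, z, 16, 2), (d, 12, 2, u, 29, 40), (d, 12, 2, z, 16, 2), (s, 22, 3, u, 34, 11), (s, 22, 3, v, 10, 28), (t, 12, 13, u, 29, 40), (t, 12, 13, z, 16, 2), (t, 12, 37, u, 29, 40), (t, 12, 37, z, 16, 2), (z, 22, 30, u, 34, 11), (z, 22, 30, v, 10, 28)}
σ[A = u]: keep tuples satisfying A = u → {(a, 22, 30, u, 34, 11), (b, 22, 15, u, 34, 11), (d, 12, 11, u, 29, 40), (d, 12, 2, u, 29, 40), (s, 22, 3, u, 34, 11), (t, 12, 13, u, 29, 40), (t, 12, 37, u, 29, 40), (z, 22, 30, u, 34, 11)}
Keep only column(s) A, C, E (1 duplicate(s) eliminated): {(u, 11, 15), (u, 11, 3), (u, 11, 30), (u, 40, 11), (u, 40, 13), (u, 40, 2), (u, 40, 37)}

{(u, 11, 15), (u, 11, 3), (u, 11, 30), (u, 40, 11), (u, 40, 13), (u, 40, 2), (u, 40, 37)}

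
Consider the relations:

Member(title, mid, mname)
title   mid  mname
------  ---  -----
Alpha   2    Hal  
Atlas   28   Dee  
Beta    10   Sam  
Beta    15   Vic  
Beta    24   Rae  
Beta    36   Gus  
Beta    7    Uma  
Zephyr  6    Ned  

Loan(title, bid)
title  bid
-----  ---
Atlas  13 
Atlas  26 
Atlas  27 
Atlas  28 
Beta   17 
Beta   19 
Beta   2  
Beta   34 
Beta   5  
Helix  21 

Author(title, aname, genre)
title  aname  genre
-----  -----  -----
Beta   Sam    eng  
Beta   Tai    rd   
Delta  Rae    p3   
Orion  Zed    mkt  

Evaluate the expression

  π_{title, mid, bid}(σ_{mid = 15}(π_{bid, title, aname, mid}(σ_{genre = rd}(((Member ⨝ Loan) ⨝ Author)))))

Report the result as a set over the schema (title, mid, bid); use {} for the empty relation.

{(Beta, 15, 17), (Beta, 15, 19), (Beta, 15, 2), (Beta, 15, 34), (Beta, 15, 5)}

Member ⋈ Loan (natural join on title): {(Atlas, 28, Dee, 13), (Atlas, 28, Dee, 26), (Atlas, 28, Dee, 27), (Atlas, 28, Dee, 28), (Beta, 10, Sam, 17), (Beta, 10, Sam, 19), (Beta, 10, Sam, 2), (Beta, 10, Sam, 34), (Beta, 10, Sam, 5), (Beta, 15, Vic, 17), (Beta, 15, Vic, 19), (Beta, 15, Vic, 2), (Beta, 15, Vic, 34), (Beta, 15, Vic, 5), (Beta, 24, Rae, 17), (Beta, 24, Rae, 19), (Beta, 24, Rae, 2), (Beta, 24, Rae, 34), (Beta, 24, Rae, 5), (Beta, 36, Gus, 17), (Beta, 36, Gus, 19), (Beta, 36, Gus, 2), (Beta, 36, Gus, 34), (Beta, 36, Gus, 5), (Beta, 7, Uma, 17), (Beta, 7, Uma, 19), (Beta, 7, Uma, 2), (Beta, 7, Uma, 34), (Beta, 7, Uma, 5)}
(Member ⨝ Loan) ⋈ Author (natural join on title): {(Beta, 10, Sam, 17, Sam, eng), (Beta, 10, Sam, 17, Tai, rd), (Beta, 10, Sam, 19, Sam, eng), (Beta, 10, Sam, 19, Tai, rd), (Beta, 10, Sam, 2, Sam, eng), (Beta, 10, Sam, 2, Tai, rd), (Beta, 10, Sam, 34, Sam, eng), (Beta, 10, Sam, 34, Tai, rd), (Beta, 10, Sam, 5, Sam, eng), (Beta, 10, Sam, 5, Tai, rd), (Beta, 15, Vic, 17, Sam, eng), (Beta, 15, Vic, 17, Tai, rd), (Beta, 15, Vic, 19, Sam, eng), (Beta, 15, Vic, 19, Tai, rd), (Beta, 15, Vic, 2, Sam, eng), (Beta, 15, Vic, 2, Tai, rd), (Beta, 15, Vic, 34, Sam, eng), (Beta, 15, Vic, 34, Tai, rd), (Beta, 15, Vic, 5, Sam, eng), (Beta, 15, Vic, 5, Tai, rd), (Beta, 24, Rae, 17, Sam, eng), (Beta, 24, Rae, 17, Tai, rd), (Beta, 24, Rae, 19, Sam, eng), (Beta, 24, Rae, 19, Tai, rd), (Beta, 24, Rae, 2, Sam, eng), (Beta, 24, Rae, 2, Tai, rd), (Beta, 24, Rae, 34, Sam, eng), (Beta, 24, Rae, 34, Tai, rd), (Beta, 24, Rae, 5, Sam, eng), (Beta, 24, Rae, 5, Tai, rd), (Beta, 36, Gus, 17, Sam, eng), (Beta, 36, Gus, 17, Tai, rd), (Beta, 36, Gus, 19, Sam, eng), (Beta, 36, Gus, 19, Tai, rd), (Beta, 36, Gus, 2, Sam, eng), (Beta, 36, Gus, 2, Tai, rd), (Beta, 36, Gus, 34, Sam, eng), (Beta, 36, Gus, 34, Tai, rd), (Beta, 36, Gus, 5, Sam, eng), (Beta, 36, Gus, 5, Tai, rd), (Beta, 7, Uma, 17, Sam, eng), (Beta, 7, Uma, 17, Tai, rd), (Beta, 7, Uma, 19, Sam, eng), (Beta, 7, Uma, 19, Tai, rd), (Beta, 7, Uma, 2, Sam, eng), (Beta, 7, Uma, 2, Tai, rd), (Beta, 7, Uma, 34, Sam, eng), (Beta, 7, Uma, 34, Tai, rd), (Beta, 7, Uma, 5, Sam, eng), (Beta, 7, Uma, 5, Tai, rd)}
Filtering on genre = rd leaves {(Beta, 10, Sam, 17, Tai, rd), (Beta, 10, Sam, 19, Tai, rd), (Beta, 10, Sam, 2, Tai, rd), (Beta, 10, Sam, 34, Tai, rd), (Beta, 10, Sam, 5, Tai, rd), (Beta, 15, Vic, 17, Tai, rd), (Beta, 15, Vic, 19, Tai, rd), (Beta, 15, Vic, 2, Tai, rd), (Beta, 15, Vic, 34, Tai, rd), (Beta, 15, Vic, 5, Tai, rd), (Beta, 24, Rae, 17, Tai, rd), (Beta, 24, Rae, 19, Tai, rd), (Beta, 24, Rae, 2, Tai, rd), (Beta, 24, Rae, 34, Tai, rd), (Beta, 24, Rae, 5, Tai, rd), (Beta, 36, Gus, 17, Tai, rd), (Beta, 36, Gus, 19, Tai, rd), (Beta, 36, Gus, 2, Tai, rd), (Beta, 36, Gus, 34, Tai, rd), (Beta, 36, Gus, 5, Tai, rd), (Beta, 7, Uma, 17, Tai, rd), (Beta, 7, Uma, 19, Tai, rd), (Beta, 7, Uma, 2, Tai, rd), (Beta, 7, Uma, 34, Tai, rd), (Beta, 7, Uma, 5, Tai, rd)}.
Projecting to bid, title, aname, mid: {(17, Beta, Tai, 10), (17, Beta, Tai, 15), (17, Beta, Tai, 24), (17, Beta, Tai, 36), (17, Beta, Tai, 7), (19, Beta, Tai, 10), (19, Beta, Tai, 15), (19, Beta, Tai, 24), (19, Beta, Tai, 36), (19, Beta, Tai, 7), (2, Beta, Tai, 10), (2, Beta, Tai, 15), (2, Beta, Tai, 24), (2, Beta, Tai, 36), (2, Beta, Tai, 7), (34, Beta, Tai, 10), (34, Beta, Tai, 15), (34, Beta, Tai, 24), (34, Beta, Tai, 36), (34, Beta, Tai, 7), (5, Beta, Tai, 10), (5, Beta, Tai, 15), (5, Beta, Tai, 24), (5, Beta, Tai, 36), (5, Beta, Tai, 7)}
Filtering on mid = 15 leaves {(17, Beta, Tai, 15), (19, Beta, Tai, 15), (2, Beta, Tai, 15), (34, Beta, Tai, 15), (5, Beta, Tai, 15)}.
Projecting to title, mid, bid: {(Beta, 15, 17), (Beta, 15, 19), (Beta, 15, 2), (Beta, 15, 34), (Beta, 15, 5)}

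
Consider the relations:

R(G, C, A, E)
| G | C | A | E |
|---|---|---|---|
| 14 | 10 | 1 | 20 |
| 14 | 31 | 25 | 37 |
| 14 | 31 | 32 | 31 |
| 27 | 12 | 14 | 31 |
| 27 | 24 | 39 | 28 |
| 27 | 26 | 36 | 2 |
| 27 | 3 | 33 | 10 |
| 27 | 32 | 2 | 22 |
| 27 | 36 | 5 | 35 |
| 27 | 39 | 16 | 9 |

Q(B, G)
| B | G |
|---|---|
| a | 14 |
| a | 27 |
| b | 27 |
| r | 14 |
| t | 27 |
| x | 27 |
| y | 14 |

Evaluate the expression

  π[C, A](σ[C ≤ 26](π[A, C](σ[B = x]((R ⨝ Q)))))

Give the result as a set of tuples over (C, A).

{(12, 14), (24, 39), (26, 36), (3, 33)}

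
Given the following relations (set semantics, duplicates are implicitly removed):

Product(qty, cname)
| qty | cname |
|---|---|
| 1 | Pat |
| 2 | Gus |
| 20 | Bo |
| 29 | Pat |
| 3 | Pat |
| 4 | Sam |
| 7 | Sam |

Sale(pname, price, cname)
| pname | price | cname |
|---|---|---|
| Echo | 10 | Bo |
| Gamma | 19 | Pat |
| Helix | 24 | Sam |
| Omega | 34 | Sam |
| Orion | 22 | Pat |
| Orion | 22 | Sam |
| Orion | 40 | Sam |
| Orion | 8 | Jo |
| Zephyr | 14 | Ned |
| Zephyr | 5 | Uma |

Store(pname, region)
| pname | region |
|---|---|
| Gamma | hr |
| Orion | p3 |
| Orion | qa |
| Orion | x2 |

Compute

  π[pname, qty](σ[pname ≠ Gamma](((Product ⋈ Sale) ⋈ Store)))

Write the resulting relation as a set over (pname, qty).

{(Orion, 1), (Orion, 29), (Orion, 3), (Orion, 4), (Orion, 7)}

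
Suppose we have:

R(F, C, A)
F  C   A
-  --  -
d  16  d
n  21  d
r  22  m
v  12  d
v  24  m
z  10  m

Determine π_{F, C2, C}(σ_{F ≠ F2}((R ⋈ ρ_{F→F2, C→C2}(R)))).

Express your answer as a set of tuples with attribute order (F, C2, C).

ρ[F→F2, C→C2]: schema becomes (F2, C2, A); tuples unchanged.
R ⋈ ρ_{F→F2, C→C2}(R) (natural join on A): {(d, 16, d, d, 16), (d, 16, d, n, 21), (d, 16, d, v, 12), (n, 21, d, d, 16), (n, 21, d, n, 21), (n, 21, d, v, 12), (r, 22, m, r, 22), (r, 22, m, v, 24), (r, 22, m, z, 10), (v, 12, d, d, 16), (v, 12, d, n, 21), (v, 12, d, v, 12), (v, 24, m, r, 22), (v, 24, m, v, 24), (v, 24, m, z, 10), (z, 10, m, r, 22), (z, 10, m, v, 24), (z, 10, m, z, 10)}
σ[F ≠ F2]: keep tuples satisfying F ≠ F2 → {(d, 16, d, n, 21), (d, 16, d, v, 12), (n, 21, d, d, 16), (n, 21, d, v, 12), (r, 22, m, v, 24), (r, 22, m, z, 10), (v, 12, d, d, 16), (v, 12, d, n, 21), (v, 24, m, r, 22), (v, 24, m, z, 10), (z, 10, m, r, 22), (z, 10, m, v, 24)}
π_{F, C2, C} gives {(d, 12, 16), (d, 21, 16), (n, 12, 21), (n, 16, 21), (r, 10, 22), (r, 24, 22), (v, 10, 24), (v, 16, 12), (v, 21, 12), (v, 22, 24), (z, 22, 10), (z, 24, 10)}.

{(d, 12, 16), (d, 21, 16), (n, 12, 21), (n, 16, 21), (r, 10, 22), (r, 24, 22), (v, 10, 24), (v, 16, 12), (v, 21, 12), (v, 22, 24), (z, 22, 10), (z, 24, 10)}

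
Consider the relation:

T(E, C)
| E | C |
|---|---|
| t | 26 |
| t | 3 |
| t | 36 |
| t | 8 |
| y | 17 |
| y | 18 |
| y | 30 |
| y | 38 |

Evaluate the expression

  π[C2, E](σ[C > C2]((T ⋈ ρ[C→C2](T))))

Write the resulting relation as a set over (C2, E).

{(17, y), (18, y), (26, t), (3, t), (30, y), (8, t)}

ρ[C→C2]: schema becomes (E, C2); tuples unchanged.
Natural join on E: {(t, 26, 26), (t, 26, 3), (t, 26, 36), (t, 26, 8), (t, 3, 26), (t, 3, 3), (t, 3, 36), (t, 3, 8), (t, 36, 26), (t, 36, 3), (t, 36, 36), (t, 36, 8), (t, 8, 26), (t, 8, 3), (t, 8, 36), (t, 8, 8), (y, 17, 17), (y, 17, 18), (y, 17, 30), (y, 17, 38), (y, 18, 17), (y, 18, 18), (y, 18, 30), (y, 18, 38), (y, 30, 17), (y, 30, 18), (y, 30, 30), (y, 30, 38), (y, 38, 17), (y, 38, 18), (y, 38, 30), (y, 38, 38)}
Filtering on C > C2 leaves {(t, 26, 3), (t, 26, 8), (t, 36, 26), (t, 36, 3), (t, 36, 8), (t, 8, 3), (y, 18, 17), (y, 30, 17), (y, 30, 18), (y, 38, 17), (y, 38, 18), (y, 38, 30)}.
Keep only column(s) C2, E (6 duplicate(s) eliminated): {(17, y), (18, y), (26, t), (3, t), (30, y), (8, t)}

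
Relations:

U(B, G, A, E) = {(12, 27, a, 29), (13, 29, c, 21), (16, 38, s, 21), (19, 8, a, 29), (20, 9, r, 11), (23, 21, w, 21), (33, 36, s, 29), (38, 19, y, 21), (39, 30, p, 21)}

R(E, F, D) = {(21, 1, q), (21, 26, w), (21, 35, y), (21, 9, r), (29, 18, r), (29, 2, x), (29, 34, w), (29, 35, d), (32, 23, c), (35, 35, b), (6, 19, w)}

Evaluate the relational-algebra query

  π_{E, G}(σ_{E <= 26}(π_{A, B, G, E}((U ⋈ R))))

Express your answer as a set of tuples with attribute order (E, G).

{(21, 19), (21, 21), (21, 29), (21, 30), (21, 38)}

U ⋈ R (natural join on E): {(12, 27, a, 29, 18, r), (12, 27, a, 29, 2, x), (12, 27, a, 29, 34, w), (12, 27, a, 29, 35, d), (13, 29, c, 21, 1, q), (13, 29, c, 21, 26, w), (13, 29, c, 21, 35, y), (13, 29, c, 21, 9, r), (16, 38, s, 21, 1, q), (16, 38, s, 21, 26, w), (16, 38, s, 21, 35, y), (16, 38, s, 21, 9, r), (19, 8, a, 29, 18, r), (19, 8, a, 29, 2, x), (19, 8, a, 29, 34, w), (19, 8, a, 29, 35, d), (23, 21, w, 21, 1, q), (23, 21, w, 21, 26, w), (23, 21, w, 21, 35, y), (23, 21, w, 21, 9, r), (33, 36, s, 29, 18, r), (33, 36, s, 29, 2, x), (33, 36, s, 29, 34, w), (33, 36, s, 29, 35, d), (38, 19, y, 21, 1, q), (38, 19, y, 21, 26, w), (38, 19, y, 21, 35, y), (38, 19, y, 21, 9, r), (39, 30, p, 21, 1, q), (39, 30, p, 21, 26, w), (39, 30, p, 21, 35, y), (39, 30, p, 21, 9, r)}
Projecting to A, B, G, E (24 duplicate(s) eliminated): {(a, 12, 27, 29), (a, 19, 8, 29), (c, 13, 29, 21), (p, 39, 30, 21), (s, 16, 38, 21), (s, 33, 36, 29), (w, 23, 21, 21), (y, 38, 19, 21)}
Apply σ_{E <= 26}; surviving tuples: {(c, 13, 29, 21), (p, 39, 30, 21), (s, 16, 38, 21), (w, 23, 21, 21), (y, 38, 19, 21)}
Projecting to E, G: {(21, 19), (21, 21), (21, 29), (21, 30), (21, 38)}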